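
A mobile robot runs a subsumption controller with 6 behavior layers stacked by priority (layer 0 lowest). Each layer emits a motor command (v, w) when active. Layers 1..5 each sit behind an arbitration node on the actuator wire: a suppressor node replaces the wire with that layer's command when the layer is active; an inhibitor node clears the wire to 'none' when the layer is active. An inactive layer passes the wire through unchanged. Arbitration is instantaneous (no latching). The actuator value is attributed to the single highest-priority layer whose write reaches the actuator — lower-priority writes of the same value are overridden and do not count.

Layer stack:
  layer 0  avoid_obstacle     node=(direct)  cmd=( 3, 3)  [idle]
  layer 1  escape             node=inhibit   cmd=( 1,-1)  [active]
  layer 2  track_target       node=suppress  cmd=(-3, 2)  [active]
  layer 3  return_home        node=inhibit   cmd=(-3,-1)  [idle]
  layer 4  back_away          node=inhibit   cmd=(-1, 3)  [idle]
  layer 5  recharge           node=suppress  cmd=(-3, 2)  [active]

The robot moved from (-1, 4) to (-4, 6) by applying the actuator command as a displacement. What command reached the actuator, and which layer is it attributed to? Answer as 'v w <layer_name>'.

displacement = (-4, 6) − (-1, 4) = (-3, 2)
[0] avoid_obstacle off; wire := none
[1] escape on (inhibit); wire := none
[2] track_target on (suppress); wire := (-3, 2)
[3] return_home off; pass (-3, 2)
[4] back_away off; pass (-3, 2)
[5] recharge on (suppress); wire := (-3, 2)
output (-3, 2) — from layer 5 (recharge)

-3 2 recharge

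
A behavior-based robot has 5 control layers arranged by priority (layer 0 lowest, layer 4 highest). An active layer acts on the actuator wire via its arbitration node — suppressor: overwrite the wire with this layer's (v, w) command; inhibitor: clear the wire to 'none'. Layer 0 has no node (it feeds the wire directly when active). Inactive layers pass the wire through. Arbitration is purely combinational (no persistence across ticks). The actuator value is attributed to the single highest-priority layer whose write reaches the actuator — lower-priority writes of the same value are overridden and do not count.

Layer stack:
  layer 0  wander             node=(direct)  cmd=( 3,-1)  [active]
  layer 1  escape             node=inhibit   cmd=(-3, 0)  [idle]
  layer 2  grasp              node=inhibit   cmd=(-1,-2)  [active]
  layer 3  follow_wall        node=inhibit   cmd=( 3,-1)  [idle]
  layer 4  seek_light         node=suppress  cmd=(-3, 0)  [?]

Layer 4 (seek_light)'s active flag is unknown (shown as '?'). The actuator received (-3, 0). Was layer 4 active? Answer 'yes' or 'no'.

yes

If layer 4 is active=yes:
  actuator would be (-3, 0)
If layer 4 is active=no:
  actuator would be none
Observed (-3, 0), so layer 4 was active.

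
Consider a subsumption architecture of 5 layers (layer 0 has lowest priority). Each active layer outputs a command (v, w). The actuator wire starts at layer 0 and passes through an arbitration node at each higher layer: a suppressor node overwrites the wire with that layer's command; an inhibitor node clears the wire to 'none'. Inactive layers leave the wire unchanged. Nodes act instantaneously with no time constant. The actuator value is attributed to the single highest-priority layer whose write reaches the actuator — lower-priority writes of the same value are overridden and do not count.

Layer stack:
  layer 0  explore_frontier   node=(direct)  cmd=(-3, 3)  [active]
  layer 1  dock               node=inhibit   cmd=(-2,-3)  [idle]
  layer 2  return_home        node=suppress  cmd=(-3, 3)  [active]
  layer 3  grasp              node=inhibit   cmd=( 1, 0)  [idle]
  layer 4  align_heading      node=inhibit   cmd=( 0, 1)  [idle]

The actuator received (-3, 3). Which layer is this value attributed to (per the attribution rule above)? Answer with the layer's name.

return_home

L0 explore_frontier: active, feeds wire = (-3, 3)
L1 dock: idle → wire stays (-3, 3)
L2 return_home: active, suppressor → wire = (-3, 3)
L3 grasp: idle → wire stays (-3, 3)
L4 align_heading: idle → wire stays (-3, 3)
actuator = (-3, 3)
last writer: layer 2 = return_home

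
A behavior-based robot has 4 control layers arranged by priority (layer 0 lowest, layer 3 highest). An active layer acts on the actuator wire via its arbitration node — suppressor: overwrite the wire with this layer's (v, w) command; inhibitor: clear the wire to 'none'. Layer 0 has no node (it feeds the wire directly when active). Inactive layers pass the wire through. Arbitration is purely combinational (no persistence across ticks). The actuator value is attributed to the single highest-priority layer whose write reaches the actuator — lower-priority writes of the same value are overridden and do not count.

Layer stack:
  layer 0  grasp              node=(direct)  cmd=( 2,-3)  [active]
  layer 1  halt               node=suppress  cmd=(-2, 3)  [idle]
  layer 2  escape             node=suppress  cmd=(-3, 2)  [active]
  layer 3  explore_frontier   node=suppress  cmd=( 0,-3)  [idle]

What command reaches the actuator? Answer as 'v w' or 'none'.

layer 0 (grasp) active — direct: (2, -3)
layer 1 (halt) idle — unchanged: (2, -3)
layer 2 (escape) active — suppresses: (-3, 2)
layer 3 (explore_frontier) idle — unchanged: (-3, 2)
→ actuator (-3, 2)

-3 2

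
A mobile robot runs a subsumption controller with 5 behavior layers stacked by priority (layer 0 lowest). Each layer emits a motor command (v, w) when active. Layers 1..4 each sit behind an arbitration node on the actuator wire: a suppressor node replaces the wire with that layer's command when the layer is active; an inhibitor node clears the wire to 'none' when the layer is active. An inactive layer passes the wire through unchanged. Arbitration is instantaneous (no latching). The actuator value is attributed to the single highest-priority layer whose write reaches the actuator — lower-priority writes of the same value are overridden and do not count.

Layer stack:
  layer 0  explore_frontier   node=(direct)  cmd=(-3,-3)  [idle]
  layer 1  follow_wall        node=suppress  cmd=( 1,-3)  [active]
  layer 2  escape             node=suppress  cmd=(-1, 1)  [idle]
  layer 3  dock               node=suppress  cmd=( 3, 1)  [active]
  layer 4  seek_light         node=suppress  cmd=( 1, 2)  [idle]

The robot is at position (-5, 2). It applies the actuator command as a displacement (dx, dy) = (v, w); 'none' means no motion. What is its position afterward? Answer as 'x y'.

L0 explore_frontier: idle → wire = none
L1 follow_wall: active, suppressor → wire = (1, -3)
L2 escape: idle → wire stays (1, -3)
L3 dock: active, suppressor → wire = (3, 1)
L4 seek_light: idle → wire stays (3, 1)
actuator = (3, 1)
position: (-5, 2) + (3, 1) = (-2, 3)

-2 3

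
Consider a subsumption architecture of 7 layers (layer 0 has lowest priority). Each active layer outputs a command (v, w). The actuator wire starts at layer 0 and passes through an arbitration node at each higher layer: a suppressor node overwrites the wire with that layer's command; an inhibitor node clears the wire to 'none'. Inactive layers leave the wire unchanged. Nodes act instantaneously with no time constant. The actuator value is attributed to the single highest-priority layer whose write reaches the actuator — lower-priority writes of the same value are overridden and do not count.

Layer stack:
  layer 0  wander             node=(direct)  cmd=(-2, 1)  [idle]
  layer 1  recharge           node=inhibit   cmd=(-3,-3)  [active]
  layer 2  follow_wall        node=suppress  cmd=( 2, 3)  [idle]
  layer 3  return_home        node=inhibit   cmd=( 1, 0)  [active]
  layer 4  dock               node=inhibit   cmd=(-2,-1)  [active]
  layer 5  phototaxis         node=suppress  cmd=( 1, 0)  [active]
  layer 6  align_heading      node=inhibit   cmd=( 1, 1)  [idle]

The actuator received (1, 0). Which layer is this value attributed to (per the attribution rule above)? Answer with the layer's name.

phototaxis

[0] wander off; wire := none
[1] recharge on (inhibit); wire := none
[2] follow_wall off; pass none
[3] return_home on (inhibit); wire := none
[4] dock on (inhibit); wire := none
[5] phototaxis on (suppress); wire := (1, 0)
[6] align_heading off; pass (1, 0)
output (1, 0)
last writer: layer 5 = phototaxis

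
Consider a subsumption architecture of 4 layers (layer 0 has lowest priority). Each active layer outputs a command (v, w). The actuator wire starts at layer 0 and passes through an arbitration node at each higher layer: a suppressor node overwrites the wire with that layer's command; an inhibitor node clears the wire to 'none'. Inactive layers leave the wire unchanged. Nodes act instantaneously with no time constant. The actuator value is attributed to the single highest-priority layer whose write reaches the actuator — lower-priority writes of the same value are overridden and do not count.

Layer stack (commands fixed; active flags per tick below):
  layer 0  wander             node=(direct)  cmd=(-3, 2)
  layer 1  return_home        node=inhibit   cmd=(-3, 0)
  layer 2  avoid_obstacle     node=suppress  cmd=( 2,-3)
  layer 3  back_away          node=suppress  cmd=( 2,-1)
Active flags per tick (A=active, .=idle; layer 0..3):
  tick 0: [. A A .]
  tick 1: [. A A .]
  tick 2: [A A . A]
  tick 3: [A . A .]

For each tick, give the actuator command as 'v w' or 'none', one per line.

tick 0:
  layer 0 (wander) idle — none
  layer 1 (return_home) active — inhibits: none
  layer 2 (avoid_obstacle) active — suppresses: (2, -3)
  layer 3 (back_away) idle — unchanged: (2, -3)
  → actuator (2, -3)
tick 1:
  layer 0 (wander) idle — none
  layer 1 (return_home) active — inhibits: none
  layer 2 (avoid_obstacle) active — suppresses: (2, -3)
  layer 3 (back_away) idle — unchanged: (2, -3)
  → actuator (2, -3)
tick 2:
  layer 0 (wander) active — direct: (-3, 2)
  layer 1 (return_home) active — inhibits: none
  layer 2 (avoid_obstacle) idle — unchanged: none
  layer 3 (back_away) active — suppresses: (2, -1)
  → actuator (2, -1)
tick 3:
  layer 0 (wander) active — direct: (-3, 2)
  layer 1 (return_home) idle — unchanged: (-3, 2)
  layer 2 (avoid_obstacle) active — suppresses: (2, -3)
  layer 3 (back_away) idle — unchanged: (2, -3)
  → actuator (2, -3)

2 -3
2 -3
2 -1
2 -3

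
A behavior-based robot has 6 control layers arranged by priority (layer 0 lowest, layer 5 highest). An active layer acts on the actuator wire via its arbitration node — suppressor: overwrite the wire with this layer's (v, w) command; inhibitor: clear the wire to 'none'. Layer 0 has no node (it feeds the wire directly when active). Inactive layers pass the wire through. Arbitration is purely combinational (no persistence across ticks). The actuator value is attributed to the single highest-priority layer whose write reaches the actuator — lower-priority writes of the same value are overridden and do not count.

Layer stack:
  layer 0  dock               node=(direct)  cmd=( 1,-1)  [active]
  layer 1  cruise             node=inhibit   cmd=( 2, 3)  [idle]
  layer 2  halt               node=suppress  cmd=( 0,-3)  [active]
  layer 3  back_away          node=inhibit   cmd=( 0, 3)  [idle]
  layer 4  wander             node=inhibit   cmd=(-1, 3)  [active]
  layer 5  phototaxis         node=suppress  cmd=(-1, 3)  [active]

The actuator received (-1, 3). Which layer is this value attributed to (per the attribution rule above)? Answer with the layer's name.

layer 0 (dock) active — direct: (1, -1)
layer 1 (cruise) idle — unchanged: (1, -1)
layer 2 (halt) active — suppresses: (0, -3)
layer 3 (back_away) idle — unchanged: (0, -3)
layer 4 (wander) active — inhibits: none
layer 5 (phototaxis) active — suppresses: (-1, 3)
→ actuator (-1, 3)
last writer: layer 5 = phototaxis

phototaxis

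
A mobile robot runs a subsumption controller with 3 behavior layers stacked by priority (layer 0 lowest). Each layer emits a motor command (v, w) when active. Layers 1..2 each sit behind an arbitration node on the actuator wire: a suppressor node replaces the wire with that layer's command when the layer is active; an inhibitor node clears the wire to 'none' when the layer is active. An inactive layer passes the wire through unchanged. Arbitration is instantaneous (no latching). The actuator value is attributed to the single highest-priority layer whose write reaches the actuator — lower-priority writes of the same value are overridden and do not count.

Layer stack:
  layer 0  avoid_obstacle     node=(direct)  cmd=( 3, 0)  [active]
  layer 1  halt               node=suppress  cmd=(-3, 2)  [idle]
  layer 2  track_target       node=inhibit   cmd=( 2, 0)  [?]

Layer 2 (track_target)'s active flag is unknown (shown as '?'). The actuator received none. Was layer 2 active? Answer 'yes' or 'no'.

If layer 2 is active=yes:
  actuator would be none
If layer 2 is active=no:
  actuator would be (3, 0)
Observed none, so layer 2 was active.

yes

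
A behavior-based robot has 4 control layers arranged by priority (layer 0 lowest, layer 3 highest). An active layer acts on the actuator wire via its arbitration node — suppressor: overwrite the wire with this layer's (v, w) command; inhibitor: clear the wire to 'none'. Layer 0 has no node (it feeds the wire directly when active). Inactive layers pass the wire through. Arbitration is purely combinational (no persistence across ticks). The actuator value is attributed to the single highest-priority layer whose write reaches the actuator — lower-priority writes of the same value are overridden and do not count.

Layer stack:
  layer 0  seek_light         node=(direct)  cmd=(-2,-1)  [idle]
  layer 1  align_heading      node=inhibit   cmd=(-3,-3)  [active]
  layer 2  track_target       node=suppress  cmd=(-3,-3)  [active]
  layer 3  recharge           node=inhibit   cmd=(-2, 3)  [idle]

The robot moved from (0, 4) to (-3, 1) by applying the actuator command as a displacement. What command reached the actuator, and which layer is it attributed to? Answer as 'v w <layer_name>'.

displacement = (-3, 1) − (0, 4) = (-3, -3)
[0] seek_light off; wire := none
[1] align_heading on (inhibit); wire := none
[2] track_target on (suppress); wire := (-3, -3)
[3] recharge off; pass (-3, -3)
output (-3, -3) — from layer 2 (track_target)

-3 -3 track_target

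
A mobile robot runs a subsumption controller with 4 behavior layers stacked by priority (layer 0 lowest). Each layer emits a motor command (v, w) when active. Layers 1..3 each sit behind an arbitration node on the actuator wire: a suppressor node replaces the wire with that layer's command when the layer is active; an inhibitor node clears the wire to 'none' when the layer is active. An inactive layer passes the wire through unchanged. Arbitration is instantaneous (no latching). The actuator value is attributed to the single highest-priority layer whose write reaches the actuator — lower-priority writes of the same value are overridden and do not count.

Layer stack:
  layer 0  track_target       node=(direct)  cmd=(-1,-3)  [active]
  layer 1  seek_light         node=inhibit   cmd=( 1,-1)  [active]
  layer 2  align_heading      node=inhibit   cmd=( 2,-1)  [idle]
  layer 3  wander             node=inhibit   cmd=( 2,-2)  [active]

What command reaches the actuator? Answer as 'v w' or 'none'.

layer 0 (track_target) active — direct: (-1, -3)
layer 1 (seek_light) active — inhibits: none
layer 2 (align_heading) idle — unchanged: none
layer 3 (wander) active — inhibits: none
→ actuator none

none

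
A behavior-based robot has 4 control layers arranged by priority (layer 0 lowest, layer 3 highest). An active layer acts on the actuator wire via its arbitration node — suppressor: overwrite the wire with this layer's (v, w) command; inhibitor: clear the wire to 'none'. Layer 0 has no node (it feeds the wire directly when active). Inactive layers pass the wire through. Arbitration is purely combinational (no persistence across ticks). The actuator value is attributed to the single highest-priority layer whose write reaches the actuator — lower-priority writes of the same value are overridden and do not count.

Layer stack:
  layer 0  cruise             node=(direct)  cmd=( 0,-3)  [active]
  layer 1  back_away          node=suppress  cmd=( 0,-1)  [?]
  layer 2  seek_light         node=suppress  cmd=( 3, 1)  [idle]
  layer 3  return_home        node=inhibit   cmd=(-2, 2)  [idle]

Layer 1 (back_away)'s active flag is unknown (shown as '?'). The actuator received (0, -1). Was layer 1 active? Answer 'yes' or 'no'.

If layer 1 is active=yes:
  actuator would be (0, -1)
If layer 1 is active=no:
  actuator would be (0, -3)
Observed (0, -1), so layer 1 was active.

yes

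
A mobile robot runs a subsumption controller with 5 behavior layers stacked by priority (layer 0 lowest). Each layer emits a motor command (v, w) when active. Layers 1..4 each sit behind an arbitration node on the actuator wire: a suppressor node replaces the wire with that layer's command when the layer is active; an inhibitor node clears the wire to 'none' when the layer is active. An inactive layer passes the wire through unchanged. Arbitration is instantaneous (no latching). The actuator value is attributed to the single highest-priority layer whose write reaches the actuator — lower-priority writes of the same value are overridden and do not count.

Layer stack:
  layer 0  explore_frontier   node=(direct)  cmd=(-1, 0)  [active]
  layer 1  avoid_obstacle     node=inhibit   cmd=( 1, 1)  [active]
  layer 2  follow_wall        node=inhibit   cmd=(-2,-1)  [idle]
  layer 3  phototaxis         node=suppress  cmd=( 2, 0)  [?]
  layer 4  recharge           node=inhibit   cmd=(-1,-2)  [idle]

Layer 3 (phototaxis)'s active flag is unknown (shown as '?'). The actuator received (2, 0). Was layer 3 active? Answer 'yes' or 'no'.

yes

If layer 3 is active=yes:
  actuator would be (2, 0)
If layer 3 is active=no:
  actuator would be none
Observed (2, 0), so layer 3 was active.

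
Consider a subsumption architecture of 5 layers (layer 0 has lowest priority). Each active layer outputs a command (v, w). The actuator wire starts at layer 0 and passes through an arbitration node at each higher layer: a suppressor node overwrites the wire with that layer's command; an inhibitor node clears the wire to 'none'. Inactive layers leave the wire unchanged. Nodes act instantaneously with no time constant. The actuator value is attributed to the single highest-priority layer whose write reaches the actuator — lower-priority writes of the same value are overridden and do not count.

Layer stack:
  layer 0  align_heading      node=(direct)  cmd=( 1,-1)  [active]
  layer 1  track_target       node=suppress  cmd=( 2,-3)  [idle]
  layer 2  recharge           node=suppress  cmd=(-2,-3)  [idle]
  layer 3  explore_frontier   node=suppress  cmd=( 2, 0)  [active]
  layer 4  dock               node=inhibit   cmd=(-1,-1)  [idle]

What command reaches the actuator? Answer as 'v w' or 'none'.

layer 0 (align_heading) active — direct: (1, -1)
layer 1 (track_target) idle — unchanged: (1, -1)
layer 2 (recharge) idle — unchanged: (1, -1)
layer 3 (explore_frontier) active — suppresses: (2, 0)
layer 4 (dock) idle — unchanged: (2, 0)
→ actuator (2, 0)

2 0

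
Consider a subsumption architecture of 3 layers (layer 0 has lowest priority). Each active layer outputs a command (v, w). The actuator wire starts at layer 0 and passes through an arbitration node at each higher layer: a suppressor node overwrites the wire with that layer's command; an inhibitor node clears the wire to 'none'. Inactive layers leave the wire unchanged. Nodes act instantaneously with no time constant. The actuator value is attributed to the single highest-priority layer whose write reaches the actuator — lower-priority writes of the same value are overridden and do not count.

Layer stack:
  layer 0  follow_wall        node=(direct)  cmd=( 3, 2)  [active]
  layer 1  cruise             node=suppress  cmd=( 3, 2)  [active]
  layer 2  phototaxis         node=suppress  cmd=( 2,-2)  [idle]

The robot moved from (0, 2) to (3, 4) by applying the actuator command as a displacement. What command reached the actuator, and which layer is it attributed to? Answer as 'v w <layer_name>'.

displacement = (3, 4) − (0, 2) = (3, 2)
[0] follow_wall on; wire := (3, 2)
[1] cruise on (suppress); wire := (3, 2)
[2] phototaxis off; pass (3, 2)
output (3, 2) — from layer 1 (cruise)

3 2 cruise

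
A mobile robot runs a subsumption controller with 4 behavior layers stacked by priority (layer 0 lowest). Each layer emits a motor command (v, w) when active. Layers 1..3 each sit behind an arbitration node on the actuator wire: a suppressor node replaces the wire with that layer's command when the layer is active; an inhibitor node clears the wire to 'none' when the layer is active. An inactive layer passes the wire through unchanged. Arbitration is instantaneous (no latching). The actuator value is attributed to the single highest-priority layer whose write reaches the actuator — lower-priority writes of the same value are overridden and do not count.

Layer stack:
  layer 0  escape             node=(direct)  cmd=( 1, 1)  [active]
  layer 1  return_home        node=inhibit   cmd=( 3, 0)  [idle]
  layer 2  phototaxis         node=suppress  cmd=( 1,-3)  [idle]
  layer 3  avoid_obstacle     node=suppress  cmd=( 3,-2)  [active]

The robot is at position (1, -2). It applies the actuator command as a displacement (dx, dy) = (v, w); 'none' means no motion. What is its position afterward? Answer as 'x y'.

layer 0 (escape) active — direct: (1, 1)
layer 1 (return_home) idle — unchanged: (1, 1)
layer 2 (phototaxis) idle — unchanged: (1, 1)
layer 3 (avoid_obstacle) active — suppresses: (3, -2)
→ actuator (3, -2)
position: (1, -2) + (3, -2) = (4, -4)

4 -4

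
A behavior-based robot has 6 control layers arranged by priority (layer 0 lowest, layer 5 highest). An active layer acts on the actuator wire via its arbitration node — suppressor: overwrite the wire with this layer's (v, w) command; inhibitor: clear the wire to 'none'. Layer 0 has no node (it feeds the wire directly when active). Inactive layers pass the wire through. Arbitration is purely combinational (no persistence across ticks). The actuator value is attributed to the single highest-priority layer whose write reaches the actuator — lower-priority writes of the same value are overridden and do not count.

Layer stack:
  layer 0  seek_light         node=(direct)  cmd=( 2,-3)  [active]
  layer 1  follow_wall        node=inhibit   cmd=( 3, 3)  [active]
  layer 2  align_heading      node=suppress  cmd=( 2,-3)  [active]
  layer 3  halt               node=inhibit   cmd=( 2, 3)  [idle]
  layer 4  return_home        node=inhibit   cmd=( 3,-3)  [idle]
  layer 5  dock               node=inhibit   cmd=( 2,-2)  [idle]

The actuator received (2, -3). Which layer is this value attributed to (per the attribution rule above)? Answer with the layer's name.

align_heading

L0 seek_light: active, feeds wire = (2, -3)
L1 follow_wall: active, inhibitor → wire = none
L2 align_heading: active, suppressor → wire = (2, -3)
L3 halt: idle → wire stays (2, -3)
L4 return_home: idle → wire stays (2, -3)
L5 dock: idle → wire stays (2, -3)
actuator = (2, -3)
last writer: layer 2 = align_heading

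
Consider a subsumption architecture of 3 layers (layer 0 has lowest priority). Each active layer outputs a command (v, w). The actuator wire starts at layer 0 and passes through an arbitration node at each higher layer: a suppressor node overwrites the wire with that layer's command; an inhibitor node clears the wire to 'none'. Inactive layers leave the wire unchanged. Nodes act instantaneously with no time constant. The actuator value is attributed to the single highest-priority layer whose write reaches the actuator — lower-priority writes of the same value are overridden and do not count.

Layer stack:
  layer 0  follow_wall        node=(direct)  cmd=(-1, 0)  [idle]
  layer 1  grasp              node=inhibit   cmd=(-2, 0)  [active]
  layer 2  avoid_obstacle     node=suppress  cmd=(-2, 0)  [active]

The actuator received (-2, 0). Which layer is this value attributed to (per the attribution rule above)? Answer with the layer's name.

avoid_obstacle

[0] follow_wall off; wire := none
[1] grasp on (inhibit); wire := none
[2] avoid_obstacle on (suppress); wire := (-2, 0)
output (-2, 0)
last writer: layer 2 = avoid_obstacle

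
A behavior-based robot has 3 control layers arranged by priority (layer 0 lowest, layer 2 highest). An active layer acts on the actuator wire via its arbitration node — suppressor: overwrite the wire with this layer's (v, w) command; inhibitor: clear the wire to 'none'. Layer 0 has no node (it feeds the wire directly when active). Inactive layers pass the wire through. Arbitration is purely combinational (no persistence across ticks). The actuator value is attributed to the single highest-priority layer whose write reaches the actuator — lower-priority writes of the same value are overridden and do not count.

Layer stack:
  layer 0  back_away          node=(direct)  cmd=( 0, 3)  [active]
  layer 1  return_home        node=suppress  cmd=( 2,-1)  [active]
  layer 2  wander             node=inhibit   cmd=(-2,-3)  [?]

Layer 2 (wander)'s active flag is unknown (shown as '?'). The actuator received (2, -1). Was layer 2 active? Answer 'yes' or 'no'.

no

If layer 2 is active=yes:
  actuator would be none
If layer 2 is active=no:
  actuator would be (2, -1)
Observed (2, -1), so layer 2 was idle.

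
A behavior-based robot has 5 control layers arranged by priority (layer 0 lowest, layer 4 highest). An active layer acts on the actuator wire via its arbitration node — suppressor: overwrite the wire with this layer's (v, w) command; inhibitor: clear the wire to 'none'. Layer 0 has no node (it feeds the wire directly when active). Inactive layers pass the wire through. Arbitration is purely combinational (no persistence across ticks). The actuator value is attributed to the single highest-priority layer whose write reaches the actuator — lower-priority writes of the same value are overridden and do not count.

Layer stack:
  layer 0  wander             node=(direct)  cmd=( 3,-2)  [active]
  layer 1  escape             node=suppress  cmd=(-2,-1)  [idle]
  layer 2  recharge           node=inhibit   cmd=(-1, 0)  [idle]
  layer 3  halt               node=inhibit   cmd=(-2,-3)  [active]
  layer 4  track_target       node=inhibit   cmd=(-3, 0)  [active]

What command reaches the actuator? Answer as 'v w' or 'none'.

[0] wander on; wire := (3, -2)
[1] escape off; pass (3, -2)
[2] recharge off; pass (3, -2)
[3] halt on (inhibit); wire := none
[4] track_target on (inhibit); wire := none
output none

none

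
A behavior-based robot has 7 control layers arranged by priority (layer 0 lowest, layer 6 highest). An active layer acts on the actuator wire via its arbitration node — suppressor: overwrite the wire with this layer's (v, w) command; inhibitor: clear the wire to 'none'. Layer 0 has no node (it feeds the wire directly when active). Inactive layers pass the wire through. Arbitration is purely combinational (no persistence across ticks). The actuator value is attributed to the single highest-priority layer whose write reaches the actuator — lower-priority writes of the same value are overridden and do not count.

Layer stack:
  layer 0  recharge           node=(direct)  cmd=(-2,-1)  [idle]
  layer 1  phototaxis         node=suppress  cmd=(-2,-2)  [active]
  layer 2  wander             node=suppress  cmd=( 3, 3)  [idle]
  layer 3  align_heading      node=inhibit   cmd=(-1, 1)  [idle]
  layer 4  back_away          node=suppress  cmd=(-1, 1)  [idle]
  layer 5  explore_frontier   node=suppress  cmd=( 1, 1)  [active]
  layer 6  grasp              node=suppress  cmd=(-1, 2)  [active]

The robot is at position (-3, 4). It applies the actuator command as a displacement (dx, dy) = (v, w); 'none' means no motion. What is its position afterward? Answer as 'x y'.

-4 6

[0] recharge off; wire := none
[1] phototaxis on (suppress); wire := (-2, -2)
[2] wander off; pass (-2, -2)
[3] align_heading off; pass (-2, -2)
[4] back_away off; pass (-2, -2)
[5] explore_frontier on (suppress); wire := (1, 1)
[6] grasp on (suppress); wire := (-1, 2)
output (-1, 2)
position: (-3, 4) + (-1, 2) = (-4, 6)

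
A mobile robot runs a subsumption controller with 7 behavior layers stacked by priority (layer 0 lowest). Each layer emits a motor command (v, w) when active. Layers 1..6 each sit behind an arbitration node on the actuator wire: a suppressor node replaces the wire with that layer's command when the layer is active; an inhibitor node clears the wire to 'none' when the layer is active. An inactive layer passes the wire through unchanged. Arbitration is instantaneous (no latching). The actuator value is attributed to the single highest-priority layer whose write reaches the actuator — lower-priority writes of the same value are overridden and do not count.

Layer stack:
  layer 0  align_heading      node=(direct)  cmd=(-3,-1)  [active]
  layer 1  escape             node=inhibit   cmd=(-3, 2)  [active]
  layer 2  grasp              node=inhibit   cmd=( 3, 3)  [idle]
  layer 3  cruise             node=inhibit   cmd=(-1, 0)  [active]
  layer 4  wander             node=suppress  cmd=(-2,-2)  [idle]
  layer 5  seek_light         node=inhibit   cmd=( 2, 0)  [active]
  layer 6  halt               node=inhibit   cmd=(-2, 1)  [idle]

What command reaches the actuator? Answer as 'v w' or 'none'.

none

[0] align_heading on; wire := (-3, -1)
[1] escape on (inhibit); wire := none
[2] grasp off; pass none
[3] cruise on (inhibit); wire := none
[4] wander off; pass none
[5] seek_light on (inhibit); wire := none
[6] halt off; pass none
output none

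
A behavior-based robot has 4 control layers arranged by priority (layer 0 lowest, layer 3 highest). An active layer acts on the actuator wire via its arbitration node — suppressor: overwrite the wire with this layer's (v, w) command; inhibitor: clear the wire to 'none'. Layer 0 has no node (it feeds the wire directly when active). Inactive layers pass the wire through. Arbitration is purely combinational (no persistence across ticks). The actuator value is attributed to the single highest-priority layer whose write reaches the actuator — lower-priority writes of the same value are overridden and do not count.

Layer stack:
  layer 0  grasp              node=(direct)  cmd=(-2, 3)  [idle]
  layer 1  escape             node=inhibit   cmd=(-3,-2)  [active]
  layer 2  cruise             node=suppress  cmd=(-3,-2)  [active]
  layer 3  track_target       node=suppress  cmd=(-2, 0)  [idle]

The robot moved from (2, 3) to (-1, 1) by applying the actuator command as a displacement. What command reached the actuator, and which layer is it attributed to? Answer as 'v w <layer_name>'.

-3 -2 cruise

displacement = (-1, 1) − (2, 3) = (-3, -2)
L0 grasp: idle → wire = none
L1 escape: active, inhibitor → wire = none
L2 cruise: active, suppressor → wire = (-3, -2)
L3 track_target: idle → wire stays (-3, -2)
actuator = (-3, -2) — from layer 2 (cruise)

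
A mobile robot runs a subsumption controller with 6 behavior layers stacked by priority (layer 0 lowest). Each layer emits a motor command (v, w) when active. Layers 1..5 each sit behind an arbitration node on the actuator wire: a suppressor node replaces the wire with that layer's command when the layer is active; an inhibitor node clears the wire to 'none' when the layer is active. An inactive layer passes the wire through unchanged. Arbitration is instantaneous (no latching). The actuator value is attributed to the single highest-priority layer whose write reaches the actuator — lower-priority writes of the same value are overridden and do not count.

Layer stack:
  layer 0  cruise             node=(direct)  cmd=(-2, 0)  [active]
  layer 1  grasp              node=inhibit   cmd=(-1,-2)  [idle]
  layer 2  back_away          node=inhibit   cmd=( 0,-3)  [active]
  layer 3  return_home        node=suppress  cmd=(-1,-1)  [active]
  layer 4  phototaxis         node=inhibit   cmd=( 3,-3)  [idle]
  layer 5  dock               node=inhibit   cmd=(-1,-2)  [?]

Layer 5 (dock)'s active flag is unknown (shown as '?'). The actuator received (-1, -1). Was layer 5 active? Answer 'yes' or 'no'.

If layer 5 is active=yes:
  actuator would be none
If layer 5 is active=no:
  actuator would be (-1, -1)
Observed (-1, -1), so layer 5 was idle.

no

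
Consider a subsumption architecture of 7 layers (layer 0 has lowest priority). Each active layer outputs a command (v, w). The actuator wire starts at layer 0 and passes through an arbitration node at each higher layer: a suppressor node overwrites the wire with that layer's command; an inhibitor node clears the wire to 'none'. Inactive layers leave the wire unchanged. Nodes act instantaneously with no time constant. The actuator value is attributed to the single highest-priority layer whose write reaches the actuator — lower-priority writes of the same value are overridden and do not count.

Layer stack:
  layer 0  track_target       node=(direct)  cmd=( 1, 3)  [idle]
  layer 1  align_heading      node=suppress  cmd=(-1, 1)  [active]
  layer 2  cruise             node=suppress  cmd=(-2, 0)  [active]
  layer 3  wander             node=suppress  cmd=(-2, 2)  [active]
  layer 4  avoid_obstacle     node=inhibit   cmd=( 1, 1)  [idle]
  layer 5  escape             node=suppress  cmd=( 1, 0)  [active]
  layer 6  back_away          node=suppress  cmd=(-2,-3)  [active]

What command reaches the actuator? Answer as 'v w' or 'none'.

L0 track_target: idle → wire = none
L1 align_heading: active, suppressor → wire = (-1, 1)
L2 cruise: active, suppressor → wire = (-2, 0)
L3 wander: active, suppressor → wire = (-2, 2)
L4 avoid_obstacle: idle → wire stays (-2, 2)
L5 escape: active, suppressor → wire = (1, 0)
L6 back_away: active, suppressor → wire = (-2, -3)
actuator = (-2, -3)

-2 -3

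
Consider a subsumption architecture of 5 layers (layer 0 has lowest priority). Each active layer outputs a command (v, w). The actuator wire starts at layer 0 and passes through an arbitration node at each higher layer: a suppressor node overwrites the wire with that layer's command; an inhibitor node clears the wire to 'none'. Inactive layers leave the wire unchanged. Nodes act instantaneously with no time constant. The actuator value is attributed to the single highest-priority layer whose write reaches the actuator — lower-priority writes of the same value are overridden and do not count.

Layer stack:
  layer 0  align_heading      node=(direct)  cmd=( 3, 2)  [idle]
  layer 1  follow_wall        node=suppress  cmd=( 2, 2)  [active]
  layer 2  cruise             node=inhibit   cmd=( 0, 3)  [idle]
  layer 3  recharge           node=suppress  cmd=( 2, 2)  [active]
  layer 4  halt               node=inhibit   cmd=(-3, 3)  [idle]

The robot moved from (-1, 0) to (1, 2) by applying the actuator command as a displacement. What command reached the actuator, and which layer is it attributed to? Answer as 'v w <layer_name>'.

2 2 recharge

displacement = (1, 2) − (-1, 0) = (2, 2)
L0 align_heading: idle → wire = none
L1 follow_wall: active, suppressor → wire = (2, 2)
L2 cruise: idle → wire stays (2, 2)
L3 recharge: active, suppressor → wire = (2, 2)
L4 halt: idle → wire stays (2, 2)
actuator = (2, 2) — from layer 3 (recharge)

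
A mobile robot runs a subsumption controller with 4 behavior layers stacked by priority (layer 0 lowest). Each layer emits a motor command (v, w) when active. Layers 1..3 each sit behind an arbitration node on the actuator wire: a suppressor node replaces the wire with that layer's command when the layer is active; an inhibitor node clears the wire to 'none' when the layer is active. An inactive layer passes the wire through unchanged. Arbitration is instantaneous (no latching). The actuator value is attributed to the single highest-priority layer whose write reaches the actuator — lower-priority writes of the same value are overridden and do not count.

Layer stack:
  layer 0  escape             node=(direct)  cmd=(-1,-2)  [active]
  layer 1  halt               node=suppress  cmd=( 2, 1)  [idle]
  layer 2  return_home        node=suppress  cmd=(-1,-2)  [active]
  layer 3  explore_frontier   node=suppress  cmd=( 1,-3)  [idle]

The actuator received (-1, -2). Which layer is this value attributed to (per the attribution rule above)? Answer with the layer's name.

return_home

[0] escape on; wire := (-1, -2)
[1] halt off; pass (-1, -2)
[2] return_home on (suppress); wire := (-1, -2)
[3] explore_frontier off; pass (-1, -2)
output (-1, -2)
last writer: layer 2 = return_home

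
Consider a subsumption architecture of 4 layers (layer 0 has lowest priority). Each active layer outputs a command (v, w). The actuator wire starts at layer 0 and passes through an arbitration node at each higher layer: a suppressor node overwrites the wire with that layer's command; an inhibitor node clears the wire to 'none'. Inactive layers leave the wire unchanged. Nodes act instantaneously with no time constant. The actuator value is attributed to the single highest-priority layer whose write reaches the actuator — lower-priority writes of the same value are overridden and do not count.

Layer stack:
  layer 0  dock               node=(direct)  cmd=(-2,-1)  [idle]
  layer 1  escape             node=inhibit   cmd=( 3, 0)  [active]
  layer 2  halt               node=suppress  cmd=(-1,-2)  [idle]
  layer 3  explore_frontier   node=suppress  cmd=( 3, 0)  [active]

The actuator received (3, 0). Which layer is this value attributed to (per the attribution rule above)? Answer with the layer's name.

explore_frontier

[0] dock off; wire := none
[1] escape on (inhibit); wire := none
[2] halt off; pass none
[3] explore_frontier on (suppress); wire := (3, 0)
output (3, 0)
last writer: layer 3 = explore_frontier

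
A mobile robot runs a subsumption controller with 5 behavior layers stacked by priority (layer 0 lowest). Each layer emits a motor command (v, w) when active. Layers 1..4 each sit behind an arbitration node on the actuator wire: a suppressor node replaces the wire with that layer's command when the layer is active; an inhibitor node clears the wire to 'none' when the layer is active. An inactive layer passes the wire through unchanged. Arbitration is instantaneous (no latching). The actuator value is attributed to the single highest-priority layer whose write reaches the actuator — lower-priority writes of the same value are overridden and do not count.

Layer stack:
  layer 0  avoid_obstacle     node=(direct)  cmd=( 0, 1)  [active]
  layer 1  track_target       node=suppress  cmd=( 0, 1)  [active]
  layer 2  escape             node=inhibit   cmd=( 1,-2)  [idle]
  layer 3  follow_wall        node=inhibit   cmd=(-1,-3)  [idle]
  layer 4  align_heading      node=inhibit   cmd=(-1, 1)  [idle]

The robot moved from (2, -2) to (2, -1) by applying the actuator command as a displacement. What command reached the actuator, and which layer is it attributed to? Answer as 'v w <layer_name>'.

0 1 track_target

displacement = (2, -1) − (2, -2) = (0, 1)
[0] avoid_obstacle on; wire := (0, 1)
[1] track_target on (suppress); wire := (0, 1)
[2] escape off; pass (0, 1)
[3] follow_wall off; pass (0, 1)
[4] align_heading off; pass (0, 1)
output (0, 1) — from layer 1 (track_target)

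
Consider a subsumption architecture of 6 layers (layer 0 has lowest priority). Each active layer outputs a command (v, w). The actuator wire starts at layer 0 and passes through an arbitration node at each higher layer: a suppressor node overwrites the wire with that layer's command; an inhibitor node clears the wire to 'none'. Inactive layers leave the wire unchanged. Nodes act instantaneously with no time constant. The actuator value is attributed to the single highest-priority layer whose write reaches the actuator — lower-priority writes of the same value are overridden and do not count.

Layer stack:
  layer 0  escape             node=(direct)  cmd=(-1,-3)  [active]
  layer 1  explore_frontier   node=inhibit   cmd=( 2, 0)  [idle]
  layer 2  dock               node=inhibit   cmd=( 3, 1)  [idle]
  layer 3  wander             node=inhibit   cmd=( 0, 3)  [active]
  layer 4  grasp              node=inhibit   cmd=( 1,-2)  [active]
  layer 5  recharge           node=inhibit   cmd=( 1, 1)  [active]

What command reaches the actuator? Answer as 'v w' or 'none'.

none

layer 0 (escape) active — direct: (-1, -3)
layer 1 (explore_frontier) idle — unchanged: (-1, -3)
layer 2 (dock) idle — unchanged: (-1, -3)
layer 3 (wander) active — inhibits: none
layer 4 (grasp) active — inhibits: none
layer 5 (recharge) active — inhibits: none
→ actuator none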